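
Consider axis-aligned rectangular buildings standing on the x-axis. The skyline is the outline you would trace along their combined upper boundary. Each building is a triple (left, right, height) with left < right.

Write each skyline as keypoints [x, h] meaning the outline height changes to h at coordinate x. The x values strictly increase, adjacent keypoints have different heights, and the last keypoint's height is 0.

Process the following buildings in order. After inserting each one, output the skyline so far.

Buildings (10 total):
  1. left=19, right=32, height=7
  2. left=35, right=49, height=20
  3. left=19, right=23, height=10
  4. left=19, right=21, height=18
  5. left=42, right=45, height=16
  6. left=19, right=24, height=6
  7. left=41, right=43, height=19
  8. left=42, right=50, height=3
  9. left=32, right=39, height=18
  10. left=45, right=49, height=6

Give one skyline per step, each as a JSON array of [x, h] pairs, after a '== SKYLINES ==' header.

== SKYLINES ==
[[19,7],[32,0]]
[[19,7],[32,0],[35,20],[49,0]]
[[19,10],[23,7],[32,0],[35,20],[49,0]]
[[19,18],[21,10],[23,7],[32,0],[35,20],[49,0]]
[[19,18],[21,10],[23,7],[32,0],[35,20],[49,0]]
[[19,18],[21,10],[23,7],[32,0],[35,20],[49,0]]
[[19,18],[21,10],[23,7],[32,0],[35,20],[49,0]]
[[19,18],[21,10],[23,7],[32,0],[35,20],[49,3],[50,0]]
[[19,18],[21,10],[23,7],[32,18],[35,20],[49,3],[50,0]]
[[19,18],[21,10],[23,7],[32,18],[35,20],[49,3],[50,0]]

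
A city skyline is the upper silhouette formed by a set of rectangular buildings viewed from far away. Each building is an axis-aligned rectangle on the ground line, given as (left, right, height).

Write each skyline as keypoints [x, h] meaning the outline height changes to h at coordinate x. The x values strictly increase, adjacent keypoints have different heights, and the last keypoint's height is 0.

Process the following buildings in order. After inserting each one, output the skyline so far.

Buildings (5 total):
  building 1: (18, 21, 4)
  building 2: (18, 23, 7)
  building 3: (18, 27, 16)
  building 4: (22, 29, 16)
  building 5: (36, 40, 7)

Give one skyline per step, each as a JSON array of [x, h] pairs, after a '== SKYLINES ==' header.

== SKYLINES ==
[[18,4],[21,0]]
[[18,7],[23,0]]
[[18,16],[27,0]]
[[18,16],[29,0]]
[[18,16],[29,0],[36,7],[40,0]]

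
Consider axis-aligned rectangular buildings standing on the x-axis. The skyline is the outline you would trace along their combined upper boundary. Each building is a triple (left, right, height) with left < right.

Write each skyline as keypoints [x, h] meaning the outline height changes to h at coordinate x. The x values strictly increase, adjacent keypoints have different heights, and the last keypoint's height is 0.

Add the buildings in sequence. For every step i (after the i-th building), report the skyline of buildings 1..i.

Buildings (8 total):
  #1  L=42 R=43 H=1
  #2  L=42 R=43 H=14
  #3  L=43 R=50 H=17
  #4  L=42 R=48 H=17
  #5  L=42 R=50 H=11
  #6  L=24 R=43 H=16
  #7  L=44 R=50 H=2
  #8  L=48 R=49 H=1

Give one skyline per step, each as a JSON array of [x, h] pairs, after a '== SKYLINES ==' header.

== SKYLINES ==
[[42,1],[43,0]]
[[42,14],[43,0]]
[[42,14],[43,17],[50,0]]
[[42,17],[50,0]]
[[42,17],[50,0]]
[[24,16],[42,17],[50,0]]
[[24,16],[42,17],[50,0]]
[[24,16],[42,17],[50,0]]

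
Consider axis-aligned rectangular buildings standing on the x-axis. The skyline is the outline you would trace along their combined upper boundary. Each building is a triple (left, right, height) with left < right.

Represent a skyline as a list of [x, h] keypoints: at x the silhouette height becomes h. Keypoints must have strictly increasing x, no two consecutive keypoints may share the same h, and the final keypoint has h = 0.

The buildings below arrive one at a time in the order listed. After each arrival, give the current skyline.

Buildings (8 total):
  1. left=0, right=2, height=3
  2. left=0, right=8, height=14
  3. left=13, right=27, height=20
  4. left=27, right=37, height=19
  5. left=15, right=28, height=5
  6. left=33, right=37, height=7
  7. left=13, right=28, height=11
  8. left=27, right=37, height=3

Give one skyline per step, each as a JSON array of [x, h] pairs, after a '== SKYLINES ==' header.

== SKYLINES ==
[[0,3],[2,0]]
[[0,14],[8,0]]
[[0,14],[8,0],[13,20],[27,0]]
[[0,14],[8,0],[13,20],[27,19],[37,0]]
[[0,14],[8,0],[13,20],[27,19],[37,0]]
[[0,14],[8,0],[13,20],[27,19],[37,0]]
[[0,14],[8,0],[13,20],[27,19],[37,0]]
[[0,14],[8,0],[13,20],[27,19],[37,0]]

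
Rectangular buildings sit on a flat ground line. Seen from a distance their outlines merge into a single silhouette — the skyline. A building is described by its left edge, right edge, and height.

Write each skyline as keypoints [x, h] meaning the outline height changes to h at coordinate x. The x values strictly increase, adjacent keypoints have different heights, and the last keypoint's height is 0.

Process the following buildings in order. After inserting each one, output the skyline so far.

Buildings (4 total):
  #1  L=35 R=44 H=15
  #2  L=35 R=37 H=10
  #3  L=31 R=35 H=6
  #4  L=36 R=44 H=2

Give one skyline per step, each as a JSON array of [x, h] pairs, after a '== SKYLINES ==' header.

== SKYLINES ==
[[35,15],[44,0]]
[[35,15],[44,0]]
[[31,6],[35,15],[44,0]]
[[31,6],[35,15],[44,0]]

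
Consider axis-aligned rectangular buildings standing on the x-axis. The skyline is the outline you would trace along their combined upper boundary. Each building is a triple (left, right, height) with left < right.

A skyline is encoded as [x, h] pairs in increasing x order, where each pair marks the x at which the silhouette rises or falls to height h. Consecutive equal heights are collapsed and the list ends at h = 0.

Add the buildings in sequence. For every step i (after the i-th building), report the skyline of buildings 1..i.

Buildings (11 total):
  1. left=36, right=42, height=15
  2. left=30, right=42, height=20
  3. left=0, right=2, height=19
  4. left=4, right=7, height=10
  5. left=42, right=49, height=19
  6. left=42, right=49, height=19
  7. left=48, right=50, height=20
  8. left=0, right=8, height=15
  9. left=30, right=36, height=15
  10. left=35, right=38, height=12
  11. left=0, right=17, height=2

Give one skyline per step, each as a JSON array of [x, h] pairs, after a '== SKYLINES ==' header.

== SKYLINES ==
[[36,15],[42,0]]
[[30,20],[42,0]]
[[0,19],[2,0],[30,20],[42,0]]
[[0,19],[2,0],[4,10],[7,0],[30,20],[42,0]]
[[0,19],[2,0],[4,10],[7,0],[30,20],[42,19],[49,0]]
[[0,19],[2,0],[4,10],[7,0],[30,20],[42,19],[49,0]]
[[0,19],[2,0],[4,10],[7,0],[30,20],[42,19],[48,20],[50,0]]
[[0,19],[2,15],[8,0],[30,20],[42,19],[48,20],[50,0]]
[[0,19],[2,15],[8,0],[30,20],[42,19],[48,20],[50,0]]
[[0,19],[2,15],[8,0],[30,20],[42,19],[48,20],[50,0]]
[[0,19],[2,15],[8,2],[17,0],[30,20],[42,19],[48,20],[50,0]]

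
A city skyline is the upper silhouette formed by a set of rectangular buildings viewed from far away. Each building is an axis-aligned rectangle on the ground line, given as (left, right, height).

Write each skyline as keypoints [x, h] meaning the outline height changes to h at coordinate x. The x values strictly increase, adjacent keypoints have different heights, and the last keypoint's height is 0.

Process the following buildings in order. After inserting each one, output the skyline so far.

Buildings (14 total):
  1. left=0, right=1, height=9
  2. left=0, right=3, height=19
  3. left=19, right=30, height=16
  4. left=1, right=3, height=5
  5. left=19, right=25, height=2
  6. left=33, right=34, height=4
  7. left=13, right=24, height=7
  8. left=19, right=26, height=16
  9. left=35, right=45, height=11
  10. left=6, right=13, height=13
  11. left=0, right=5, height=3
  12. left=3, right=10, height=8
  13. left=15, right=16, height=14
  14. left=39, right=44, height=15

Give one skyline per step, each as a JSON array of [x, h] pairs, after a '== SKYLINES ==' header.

== SKYLINES ==
[[0,9],[1,0]]
[[0,19],[3,0]]
[[0,19],[3,0],[19,16],[30,0]]
[[0,19],[3,0],[19,16],[30,0]]
[[0,19],[3,0],[19,16],[30,0]]
[[0,19],[3,0],[19,16],[30,0],[33,4],[34,0]]
[[0,19],[3,0],[13,7],[19,16],[30,0],[33,4],[34,0]]
[[0,19],[3,0],[13,7],[19,16],[30,0],[33,4],[34,0]]
[[0,19],[3,0],[13,7],[19,16],[30,0],[33,4],[34,0],[35,11],[45,0]]
[[0,19],[3,0],[6,13],[13,7],[19,16],[30,0],[33,4],[34,0],[35,11],[45,0]]
[[0,19],[3,3],[5,0],[6,13],[13,7],[19,16],[30,0],[33,4],[34,0],[35,11],[45,0]]
[[0,19],[3,8],[6,13],[13,7],[19,16],[30,0],[33,4],[34,0],[35,11],[45,0]]
[[0,19],[3,8],[6,13],[13,7],[15,14],[16,7],[19,16],[30,0],[33,4],[34,0],[35,11],[45,0]]
[[0,19],[3,8],[6,13],[13,7],[15,14],[16,7],[19,16],[30,0],[33,4],[34,0],[35,11],[39,15],[44,11],[45,0]]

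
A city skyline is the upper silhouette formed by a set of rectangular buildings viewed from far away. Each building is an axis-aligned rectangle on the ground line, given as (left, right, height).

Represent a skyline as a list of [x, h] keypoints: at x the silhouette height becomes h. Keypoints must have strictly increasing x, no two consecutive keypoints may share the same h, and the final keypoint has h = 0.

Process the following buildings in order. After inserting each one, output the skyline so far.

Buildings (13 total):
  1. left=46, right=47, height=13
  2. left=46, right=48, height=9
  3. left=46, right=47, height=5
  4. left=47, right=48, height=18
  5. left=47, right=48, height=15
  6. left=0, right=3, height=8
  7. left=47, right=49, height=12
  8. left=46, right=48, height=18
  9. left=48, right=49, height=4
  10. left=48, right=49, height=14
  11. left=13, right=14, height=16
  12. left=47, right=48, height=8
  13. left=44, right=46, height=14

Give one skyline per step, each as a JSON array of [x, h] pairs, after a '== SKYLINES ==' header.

== SKYLINES ==
[[46,13],[47,0]]
[[46,13],[47,9],[48,0]]
[[46,13],[47,9],[48,0]]
[[46,13],[47,18],[48,0]]
[[46,13],[47,18],[48,0]]
[[0,8],[3,0],[46,13],[47,18],[48,0]]
[[0,8],[3,0],[46,13],[47,18],[48,12],[49,0]]
[[0,8],[3,0],[46,18],[48,12],[49,0]]
[[0,8],[3,0],[46,18],[48,12],[49,0]]
[[0,8],[3,0],[46,18],[48,14],[49,0]]
[[0,8],[3,0],[13,16],[14,0],[46,18],[48,14],[49,0]]
[[0,8],[3,0],[13,16],[14,0],[46,18],[48,14],[49,0]]
[[0,8],[3,0],[13,16],[14,0],[44,14],[46,18],[48,14],[49,0]]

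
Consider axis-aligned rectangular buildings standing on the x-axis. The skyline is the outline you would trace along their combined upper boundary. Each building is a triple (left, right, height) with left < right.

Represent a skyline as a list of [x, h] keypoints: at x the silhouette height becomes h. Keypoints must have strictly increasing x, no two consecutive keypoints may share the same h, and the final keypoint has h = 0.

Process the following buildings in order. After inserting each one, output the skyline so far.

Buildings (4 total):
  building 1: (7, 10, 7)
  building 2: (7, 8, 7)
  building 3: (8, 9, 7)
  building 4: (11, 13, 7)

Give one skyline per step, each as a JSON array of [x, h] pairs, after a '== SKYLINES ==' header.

== SKYLINES ==
[[7,7],[10,0]]
[[7,7],[10,0]]
[[7,7],[10,0]]
[[7,7],[10,0],[11,7],[13,0]]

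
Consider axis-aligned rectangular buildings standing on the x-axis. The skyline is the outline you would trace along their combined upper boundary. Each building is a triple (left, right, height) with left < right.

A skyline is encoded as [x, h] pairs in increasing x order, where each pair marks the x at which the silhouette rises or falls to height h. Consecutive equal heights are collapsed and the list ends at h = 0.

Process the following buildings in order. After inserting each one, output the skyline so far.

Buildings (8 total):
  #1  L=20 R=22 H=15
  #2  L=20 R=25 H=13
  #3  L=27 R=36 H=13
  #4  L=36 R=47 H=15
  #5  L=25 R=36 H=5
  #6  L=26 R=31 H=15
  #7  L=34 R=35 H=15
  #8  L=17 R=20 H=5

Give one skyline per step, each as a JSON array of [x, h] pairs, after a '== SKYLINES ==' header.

== SKYLINES ==
[[20,15],[22,0]]
[[20,15],[22,13],[25,0]]
[[20,15],[22,13],[25,0],[27,13],[36,0]]
[[20,15],[22,13],[25,0],[27,13],[36,15],[47,0]]
[[20,15],[22,13],[25,5],[27,13],[36,15],[47,0]]
[[20,15],[22,13],[25,5],[26,15],[31,13],[36,15],[47,0]]
[[20,15],[22,13],[25,5],[26,15],[31,13],[34,15],[35,13],[36,15],[47,0]]
[[17,5],[20,15],[22,13],[25,5],[26,15],[31,13],[34,15],[35,13],[36,15],[47,0]]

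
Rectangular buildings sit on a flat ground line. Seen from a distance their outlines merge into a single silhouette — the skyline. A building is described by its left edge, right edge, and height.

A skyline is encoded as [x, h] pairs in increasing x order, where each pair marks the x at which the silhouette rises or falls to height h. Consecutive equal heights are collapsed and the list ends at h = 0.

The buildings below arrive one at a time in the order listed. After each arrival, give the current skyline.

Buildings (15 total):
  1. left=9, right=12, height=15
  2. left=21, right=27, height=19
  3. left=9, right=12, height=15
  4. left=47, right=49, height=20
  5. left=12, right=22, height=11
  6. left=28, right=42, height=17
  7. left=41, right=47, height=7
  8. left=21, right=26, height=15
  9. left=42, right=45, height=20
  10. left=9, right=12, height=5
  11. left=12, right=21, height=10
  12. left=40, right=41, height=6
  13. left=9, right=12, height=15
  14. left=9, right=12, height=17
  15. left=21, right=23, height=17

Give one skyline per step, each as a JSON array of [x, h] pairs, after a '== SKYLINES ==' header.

== SKYLINES ==
[[9,15],[12,0]]
[[9,15],[12,0],[21,19],[27,0]]
[[9,15],[12,0],[21,19],[27,0]]
[[9,15],[12,0],[21,19],[27,0],[47,20],[49,0]]
[[9,15],[12,11],[21,19],[27,0],[47,20],[49,0]]
[[9,15],[12,11],[21,19],[27,0],[28,17],[42,0],[47,20],[49,0]]
[[9,15],[12,11],[21,19],[27,0],[28,17],[42,7],[47,20],[49,0]]
[[9,15],[12,11],[21,19],[27,0],[28,17],[42,7],[47,20],[49,0]]
[[9,15],[12,11],[21,19],[27,0],[28,17],[42,20],[45,7],[47,20],[49,0]]
[[9,15],[12,11],[21,19],[27,0],[28,17],[42,20],[45,7],[47,20],[49,0]]
[[9,15],[12,11],[21,19],[27,0],[28,17],[42,20],[45,7],[47,20],[49,0]]
[[9,15],[12,11],[21,19],[27,0],[28,17],[42,20],[45,7],[47,20],[49,0]]
[[9,15],[12,11],[21,19],[27,0],[28,17],[42,20],[45,7],[47,20],[49,0]]
[[9,17],[12,11],[21,19],[27,0],[28,17],[42,20],[45,7],[47,20],[49,0]]
[[9,17],[12,11],[21,19],[27,0],[28,17],[42,20],[45,7],[47,20],[49,0]]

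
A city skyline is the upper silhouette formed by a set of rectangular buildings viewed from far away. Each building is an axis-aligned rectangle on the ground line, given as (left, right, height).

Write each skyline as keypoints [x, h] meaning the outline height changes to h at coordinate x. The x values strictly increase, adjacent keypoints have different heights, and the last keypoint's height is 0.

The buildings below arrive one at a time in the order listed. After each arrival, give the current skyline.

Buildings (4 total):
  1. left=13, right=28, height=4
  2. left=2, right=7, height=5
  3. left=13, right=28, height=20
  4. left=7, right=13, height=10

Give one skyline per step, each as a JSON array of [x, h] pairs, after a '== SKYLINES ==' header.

== SKYLINES ==
[[13,4],[28,0]]
[[2,5],[7,0],[13,4],[28,0]]
[[2,5],[7,0],[13,20],[28,0]]
[[2,5],[7,10],[13,20],[28,0]]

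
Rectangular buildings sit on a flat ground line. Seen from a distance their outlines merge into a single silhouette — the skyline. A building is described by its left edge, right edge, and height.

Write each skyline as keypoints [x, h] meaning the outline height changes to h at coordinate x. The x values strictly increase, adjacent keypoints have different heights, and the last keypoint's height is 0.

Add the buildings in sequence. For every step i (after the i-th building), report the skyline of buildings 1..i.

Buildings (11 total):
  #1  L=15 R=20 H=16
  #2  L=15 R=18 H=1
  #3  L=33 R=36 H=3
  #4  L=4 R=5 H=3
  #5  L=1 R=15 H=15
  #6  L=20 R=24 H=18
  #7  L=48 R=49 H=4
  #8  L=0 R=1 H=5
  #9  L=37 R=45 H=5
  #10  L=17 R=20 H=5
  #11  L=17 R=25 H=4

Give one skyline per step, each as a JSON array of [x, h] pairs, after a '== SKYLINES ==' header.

== SKYLINES ==
[[15,16],[20,0]]
[[15,16],[20,0]]
[[15,16],[20,0],[33,3],[36,0]]
[[4,3],[5,0],[15,16],[20,0],[33,3],[36,0]]
[[1,15],[15,16],[20,0],[33,3],[36,0]]
[[1,15],[15,16],[20,18],[24,0],[33,3],[36,0]]
[[1,15],[15,16],[20,18],[24,0],[33,3],[36,0],[48,4],[49,0]]
[[0,5],[1,15],[15,16],[20,18],[24,0],[33,3],[36,0],[48,4],[49,0]]
[[0,5],[1,15],[15,16],[20,18],[24,0],[33,3],[36,0],[37,5],[45,0],[48,4],[49,0]]
[[0,5],[1,15],[15,16],[20,18],[24,0],[33,3],[36,0],[37,5],[45,0],[48,4],[49,0]]
[[0,5],[1,15],[15,16],[20,18],[24,4],[25,0],[33,3],[36,0],[37,5],[45,0],[48,4],[49,0]]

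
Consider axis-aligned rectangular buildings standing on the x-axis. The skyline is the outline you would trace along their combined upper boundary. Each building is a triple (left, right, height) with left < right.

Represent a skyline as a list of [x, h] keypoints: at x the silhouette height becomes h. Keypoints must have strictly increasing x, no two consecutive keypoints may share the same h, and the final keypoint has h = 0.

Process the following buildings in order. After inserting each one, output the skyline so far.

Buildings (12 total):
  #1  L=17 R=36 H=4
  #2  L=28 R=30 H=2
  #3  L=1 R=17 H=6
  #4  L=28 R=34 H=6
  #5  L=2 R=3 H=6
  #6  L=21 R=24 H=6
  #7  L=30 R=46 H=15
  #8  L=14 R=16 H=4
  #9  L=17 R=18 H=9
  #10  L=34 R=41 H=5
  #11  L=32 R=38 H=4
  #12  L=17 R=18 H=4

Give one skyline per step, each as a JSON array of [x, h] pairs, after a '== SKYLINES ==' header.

== SKYLINES ==
[[17,4],[36,0]]
[[17,4],[36,0]]
[[1,6],[17,4],[36,0]]
[[1,6],[17,4],[28,6],[34,4],[36,0]]
[[1,6],[17,4],[28,6],[34,4],[36,0]]
[[1,6],[17,4],[21,6],[24,4],[28,6],[34,4],[36,0]]
[[1,6],[17,4],[21,6],[24,4],[28,6],[30,15],[46,0]]
[[1,6],[17,4],[21,6],[24,4],[28,6],[30,15],[46,0]]
[[1,6],[17,9],[18,4],[21,6],[24,4],[28,6],[30,15],[46,0]]
[[1,6],[17,9],[18,4],[21,6],[24,4],[28,6],[30,15],[46,0]]
[[1,6],[17,9],[18,4],[21,6],[24,4],[28,6],[30,15],[46,0]]
[[1,6],[17,9],[18,4],[21,6],[24,4],[28,6],[30,15],[46,0]]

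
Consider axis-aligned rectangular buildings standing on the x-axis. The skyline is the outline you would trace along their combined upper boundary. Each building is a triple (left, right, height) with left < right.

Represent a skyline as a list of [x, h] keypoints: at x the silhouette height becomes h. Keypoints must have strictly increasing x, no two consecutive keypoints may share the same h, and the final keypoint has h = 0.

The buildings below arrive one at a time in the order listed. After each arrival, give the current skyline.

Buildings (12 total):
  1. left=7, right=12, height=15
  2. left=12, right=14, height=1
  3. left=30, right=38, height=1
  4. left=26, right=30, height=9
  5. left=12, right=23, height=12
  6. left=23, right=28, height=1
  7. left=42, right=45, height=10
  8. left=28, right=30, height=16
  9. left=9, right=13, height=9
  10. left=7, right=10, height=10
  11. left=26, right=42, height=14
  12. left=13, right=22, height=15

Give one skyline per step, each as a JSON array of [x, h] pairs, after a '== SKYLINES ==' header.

== SKYLINES ==
[[7,15],[12,0]]
[[7,15],[12,1],[14,0]]
[[7,15],[12,1],[14,0],[30,1],[38,0]]
[[7,15],[12,1],[14,0],[26,9],[30,1],[38,0]]
[[7,15],[12,12],[23,0],[26,9],[30,1],[38,0]]
[[7,15],[12,12],[23,1],[26,9],[30,1],[38,0]]
[[7,15],[12,12],[23,1],[26,9],[30,1],[38,0],[42,10],[45,0]]
[[7,15],[12,12],[23,1],[26,9],[28,16],[30,1],[38,0],[42,10],[45,0]]
[[7,15],[12,12],[23,1],[26,9],[28,16],[30,1],[38,0],[42,10],[45,0]]
[[7,15],[12,12],[23,1],[26,9],[28,16],[30,1],[38,0],[42,10],[45,0]]
[[7,15],[12,12],[23,1],[26,14],[28,16],[30,14],[42,10],[45,0]]
[[7,15],[12,12],[13,15],[22,12],[23,1],[26,14],[28,16],[30,14],[42,10],[45,0]]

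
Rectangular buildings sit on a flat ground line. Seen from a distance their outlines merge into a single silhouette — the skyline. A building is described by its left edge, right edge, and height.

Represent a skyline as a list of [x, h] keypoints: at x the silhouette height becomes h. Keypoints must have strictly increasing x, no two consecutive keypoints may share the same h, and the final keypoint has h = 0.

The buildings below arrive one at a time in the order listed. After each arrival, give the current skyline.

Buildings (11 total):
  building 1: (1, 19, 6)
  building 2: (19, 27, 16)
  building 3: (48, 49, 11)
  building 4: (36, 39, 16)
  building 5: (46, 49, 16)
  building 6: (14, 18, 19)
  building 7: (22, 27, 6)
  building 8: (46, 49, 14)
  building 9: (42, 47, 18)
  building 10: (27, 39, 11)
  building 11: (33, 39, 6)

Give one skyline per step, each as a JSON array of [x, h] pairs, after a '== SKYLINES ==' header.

== SKYLINES ==
[[1,6],[19,0]]
[[1,6],[19,16],[27,0]]
[[1,6],[19,16],[27,0],[48,11],[49,0]]
[[1,6],[19,16],[27,0],[36,16],[39,0],[48,11],[49,0]]
[[1,6],[19,16],[27,0],[36,16],[39,0],[46,16],[49,0]]
[[1,6],[14,19],[18,6],[19,16],[27,0],[36,16],[39,0],[46,16],[49,0]]
[[1,6],[14,19],[18,6],[19,16],[27,0],[36,16],[39,0],[46,16],[49,0]]
[[1,6],[14,19],[18,6],[19,16],[27,0],[36,16],[39,0],[46,16],[49,0]]
[[1,6],[14,19],[18,6],[19,16],[27,0],[36,16],[39,0],[42,18],[47,16],[49,0]]
[[1,6],[14,19],[18,6],[19,16],[27,11],[36,16],[39,0],[42,18],[47,16],[49,0]]
[[1,6],[14,19],[18,6],[19,16],[27,11],[36,16],[39,0],[42,18],[47,16],[49,0]]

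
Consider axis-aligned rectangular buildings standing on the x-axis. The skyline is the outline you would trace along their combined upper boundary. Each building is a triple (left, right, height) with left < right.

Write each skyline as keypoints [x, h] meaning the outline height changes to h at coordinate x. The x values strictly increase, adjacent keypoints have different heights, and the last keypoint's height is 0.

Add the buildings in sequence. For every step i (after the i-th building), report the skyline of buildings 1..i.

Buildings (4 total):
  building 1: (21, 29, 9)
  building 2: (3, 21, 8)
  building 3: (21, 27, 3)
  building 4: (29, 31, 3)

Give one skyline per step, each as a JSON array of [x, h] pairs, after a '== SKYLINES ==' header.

== SKYLINES ==
[[21,9],[29,0]]
[[3,8],[21,9],[29,0]]
[[3,8],[21,9],[29,0]]
[[3,8],[21,9],[29,3],[31,0]]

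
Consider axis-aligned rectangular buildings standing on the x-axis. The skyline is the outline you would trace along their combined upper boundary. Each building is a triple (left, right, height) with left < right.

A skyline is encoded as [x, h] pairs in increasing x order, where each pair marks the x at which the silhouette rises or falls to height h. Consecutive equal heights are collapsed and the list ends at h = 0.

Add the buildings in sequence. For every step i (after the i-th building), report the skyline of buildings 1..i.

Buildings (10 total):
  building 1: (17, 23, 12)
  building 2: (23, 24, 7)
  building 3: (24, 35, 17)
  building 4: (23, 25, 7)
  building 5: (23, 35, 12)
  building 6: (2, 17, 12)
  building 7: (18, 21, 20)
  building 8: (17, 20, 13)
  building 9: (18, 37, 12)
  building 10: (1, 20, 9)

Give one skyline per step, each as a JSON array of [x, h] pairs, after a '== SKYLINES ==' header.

== SKYLINES ==
[[17,12],[23,0]]
[[17,12],[23,7],[24,0]]
[[17,12],[23,7],[24,17],[35,0]]
[[17,12],[23,7],[24,17],[35,0]]
[[17,12],[24,17],[35,0]]
[[2,12],[24,17],[35,0]]
[[2,12],[18,20],[21,12],[24,17],[35,0]]
[[2,12],[17,13],[18,20],[21,12],[24,17],[35,0]]
[[2,12],[17,13],[18,20],[21,12],[24,17],[35,12],[37,0]]
[[1,9],[2,12],[17,13],[18,20],[21,12],[24,17],[35,12],[37,0]]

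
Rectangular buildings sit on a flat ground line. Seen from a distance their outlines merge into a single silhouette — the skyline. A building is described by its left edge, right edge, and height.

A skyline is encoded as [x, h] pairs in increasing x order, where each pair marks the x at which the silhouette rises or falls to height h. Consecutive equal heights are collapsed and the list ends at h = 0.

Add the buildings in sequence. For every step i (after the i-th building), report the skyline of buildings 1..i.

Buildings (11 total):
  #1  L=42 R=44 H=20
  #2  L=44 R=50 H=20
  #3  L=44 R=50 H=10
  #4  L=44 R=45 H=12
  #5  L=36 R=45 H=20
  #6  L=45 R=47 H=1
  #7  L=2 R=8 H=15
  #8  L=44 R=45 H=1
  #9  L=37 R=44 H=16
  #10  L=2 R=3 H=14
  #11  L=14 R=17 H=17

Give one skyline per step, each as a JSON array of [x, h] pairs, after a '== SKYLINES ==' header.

== SKYLINES ==
[[42,20],[44,0]]
[[42,20],[50,0]]
[[42,20],[50,0]]
[[42,20],[50,0]]
[[36,20],[50,0]]
[[36,20],[50,0]]
[[2,15],[8,0],[36,20],[50,0]]
[[2,15],[8,0],[36,20],[50,0]]
[[2,15],[8,0],[36,20],[50,0]]
[[2,15],[8,0],[36,20],[50,0]]
[[2,15],[8,0],[14,17],[17,0],[36,20],[50,0]]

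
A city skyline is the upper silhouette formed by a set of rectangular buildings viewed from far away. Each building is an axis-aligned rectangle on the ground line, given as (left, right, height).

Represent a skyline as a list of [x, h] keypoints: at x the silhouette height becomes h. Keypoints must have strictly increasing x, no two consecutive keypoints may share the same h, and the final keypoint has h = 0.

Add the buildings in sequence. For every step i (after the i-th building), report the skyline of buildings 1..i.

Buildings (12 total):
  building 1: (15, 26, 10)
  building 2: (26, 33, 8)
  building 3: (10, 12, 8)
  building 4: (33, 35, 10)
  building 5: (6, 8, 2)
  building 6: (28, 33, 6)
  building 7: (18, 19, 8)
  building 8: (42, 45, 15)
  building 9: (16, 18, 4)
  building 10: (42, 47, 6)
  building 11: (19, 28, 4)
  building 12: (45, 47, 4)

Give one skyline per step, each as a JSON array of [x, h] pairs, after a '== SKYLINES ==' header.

== SKYLINES ==
[[15,10],[26,0]]
[[15,10],[26,8],[33,0]]
[[10,8],[12,0],[15,10],[26,8],[33,0]]
[[10,8],[12,0],[15,10],[26,8],[33,10],[35,0]]
[[6,2],[8,0],[10,8],[12,0],[15,10],[26,8],[33,10],[35,0]]
[[6,2],[8,0],[10,8],[12,0],[15,10],[26,8],[33,10],[35,0]]
[[6,2],[8,0],[10,8],[12,0],[15,10],[26,8],[33,10],[35,0]]
[[6,2],[8,0],[10,8],[12,0],[15,10],[26,8],[33,10],[35,0],[42,15],[45,0]]
[[6,2],[8,0],[10,8],[12,0],[15,10],[26,8],[33,10],[35,0],[42,15],[45,0]]
[[6,2],[8,0],[10,8],[12,0],[15,10],[26,8],[33,10],[35,0],[42,15],[45,6],[47,0]]
[[6,2],[8,0],[10,8],[12,0],[15,10],[26,8],[33,10],[35,0],[42,15],[45,6],[47,0]]
[[6,2],[8,0],[10,8],[12,0],[15,10],[26,8],[33,10],[35,0],[42,15],[45,6],[47,0]]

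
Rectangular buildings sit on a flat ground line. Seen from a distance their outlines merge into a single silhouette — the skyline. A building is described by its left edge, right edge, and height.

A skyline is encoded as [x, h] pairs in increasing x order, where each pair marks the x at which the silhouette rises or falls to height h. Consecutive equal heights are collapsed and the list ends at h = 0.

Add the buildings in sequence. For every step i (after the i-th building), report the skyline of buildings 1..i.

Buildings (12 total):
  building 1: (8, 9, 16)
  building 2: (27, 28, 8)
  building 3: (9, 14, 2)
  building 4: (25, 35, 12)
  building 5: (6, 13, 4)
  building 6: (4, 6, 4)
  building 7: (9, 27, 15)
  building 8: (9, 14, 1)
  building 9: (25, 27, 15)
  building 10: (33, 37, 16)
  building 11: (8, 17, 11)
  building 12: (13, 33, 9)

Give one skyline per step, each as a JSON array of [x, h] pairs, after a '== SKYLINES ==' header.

== SKYLINES ==
[[8,16],[9,0]]
[[8,16],[9,0],[27,8],[28,0]]
[[8,16],[9,2],[14,0],[27,8],[28,0]]
[[8,16],[9,2],[14,0],[25,12],[35,0]]
[[6,4],[8,16],[9,4],[13,2],[14,0],[25,12],[35,0]]
[[4,4],[8,16],[9,4],[13,2],[14,0],[25,12],[35,0]]
[[4,4],[8,16],[9,15],[27,12],[35,0]]
[[4,4],[8,16],[9,15],[27,12],[35,0]]
[[4,4],[8,16],[9,15],[27,12],[35,0]]
[[4,4],[8,16],[9,15],[27,12],[33,16],[37,0]]
[[4,4],[8,16],[9,15],[27,12],[33,16],[37,0]]
[[4,4],[8,16],[9,15],[27,12],[33,16],[37,0]]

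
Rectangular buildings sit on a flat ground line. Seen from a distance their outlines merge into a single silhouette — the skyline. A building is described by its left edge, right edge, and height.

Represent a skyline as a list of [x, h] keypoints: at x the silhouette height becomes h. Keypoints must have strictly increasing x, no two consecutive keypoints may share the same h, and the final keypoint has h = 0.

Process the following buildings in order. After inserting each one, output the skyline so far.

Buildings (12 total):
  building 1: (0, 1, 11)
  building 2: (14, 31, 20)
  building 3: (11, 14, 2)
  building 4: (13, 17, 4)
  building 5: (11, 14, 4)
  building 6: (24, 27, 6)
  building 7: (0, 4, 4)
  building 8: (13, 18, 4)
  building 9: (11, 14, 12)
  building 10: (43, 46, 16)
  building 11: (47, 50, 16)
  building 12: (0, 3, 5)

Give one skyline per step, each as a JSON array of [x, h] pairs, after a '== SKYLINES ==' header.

== SKYLINES ==
[[0,11],[1,0]]
[[0,11],[1,0],[14,20],[31,0]]
[[0,11],[1,0],[11,2],[14,20],[31,0]]
[[0,11],[1,0],[11,2],[13,4],[14,20],[31,0]]
[[0,11],[1,0],[11,4],[14,20],[31,0]]
[[0,11],[1,0],[11,4],[14,20],[31,0]]
[[0,11],[1,4],[4,0],[11,4],[14,20],[31,0]]
[[0,11],[1,4],[4,0],[11,4],[14,20],[31,0]]
[[0,11],[1,4],[4,0],[11,12],[14,20],[31,0]]
[[0,11],[1,4],[4,0],[11,12],[14,20],[31,0],[43,16],[46,0]]
[[0,11],[1,4],[4,0],[11,12],[14,20],[31,0],[43,16],[46,0],[47,16],[50,0]]
[[0,11],[1,5],[3,4],[4,0],[11,12],[14,20],[31,0],[43,16],[46,0],[47,16],[50,0]]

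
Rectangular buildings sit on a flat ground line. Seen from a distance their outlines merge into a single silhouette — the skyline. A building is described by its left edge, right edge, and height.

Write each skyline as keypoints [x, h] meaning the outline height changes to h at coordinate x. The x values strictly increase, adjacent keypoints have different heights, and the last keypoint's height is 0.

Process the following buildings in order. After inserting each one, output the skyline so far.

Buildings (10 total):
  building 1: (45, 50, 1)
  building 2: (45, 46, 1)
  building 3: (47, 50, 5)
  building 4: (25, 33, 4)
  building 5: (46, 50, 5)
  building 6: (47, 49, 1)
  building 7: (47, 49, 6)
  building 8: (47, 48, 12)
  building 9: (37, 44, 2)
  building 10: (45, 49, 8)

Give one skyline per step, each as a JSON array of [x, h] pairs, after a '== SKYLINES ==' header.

== SKYLINES ==
[[45,1],[50,0]]
[[45,1],[50,0]]
[[45,1],[47,5],[50,0]]
[[25,4],[33,0],[45,1],[47,5],[50,0]]
[[25,4],[33,0],[45,1],[46,5],[50,0]]
[[25,4],[33,0],[45,1],[46,5],[50,0]]
[[25,4],[33,0],[45,1],[46,5],[47,6],[49,5],[50,0]]
[[25,4],[33,0],[45,1],[46,5],[47,12],[48,6],[49,5],[50,0]]
[[25,4],[33,0],[37,2],[44,0],[45,1],[46,5],[47,12],[48,6],[49,5],[50,0]]
[[25,4],[33,0],[37,2],[44,0],[45,8],[47,12],[48,8],[49,5],[50,0]]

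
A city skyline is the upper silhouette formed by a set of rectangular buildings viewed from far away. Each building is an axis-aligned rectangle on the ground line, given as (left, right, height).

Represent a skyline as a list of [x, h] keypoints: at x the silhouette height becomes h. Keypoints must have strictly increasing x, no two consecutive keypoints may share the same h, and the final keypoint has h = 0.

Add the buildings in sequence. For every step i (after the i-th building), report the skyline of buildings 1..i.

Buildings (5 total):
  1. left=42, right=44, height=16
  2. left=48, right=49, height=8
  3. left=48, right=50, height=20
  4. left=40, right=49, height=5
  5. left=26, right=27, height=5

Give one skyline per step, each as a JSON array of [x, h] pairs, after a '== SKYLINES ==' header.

== SKYLINES ==
[[42,16],[44,0]]
[[42,16],[44,0],[48,8],[49,0]]
[[42,16],[44,0],[48,20],[50,0]]
[[40,5],[42,16],[44,5],[48,20],[50,0]]
[[26,5],[27,0],[40,5],[42,16],[44,5],[48,20],[50,0]]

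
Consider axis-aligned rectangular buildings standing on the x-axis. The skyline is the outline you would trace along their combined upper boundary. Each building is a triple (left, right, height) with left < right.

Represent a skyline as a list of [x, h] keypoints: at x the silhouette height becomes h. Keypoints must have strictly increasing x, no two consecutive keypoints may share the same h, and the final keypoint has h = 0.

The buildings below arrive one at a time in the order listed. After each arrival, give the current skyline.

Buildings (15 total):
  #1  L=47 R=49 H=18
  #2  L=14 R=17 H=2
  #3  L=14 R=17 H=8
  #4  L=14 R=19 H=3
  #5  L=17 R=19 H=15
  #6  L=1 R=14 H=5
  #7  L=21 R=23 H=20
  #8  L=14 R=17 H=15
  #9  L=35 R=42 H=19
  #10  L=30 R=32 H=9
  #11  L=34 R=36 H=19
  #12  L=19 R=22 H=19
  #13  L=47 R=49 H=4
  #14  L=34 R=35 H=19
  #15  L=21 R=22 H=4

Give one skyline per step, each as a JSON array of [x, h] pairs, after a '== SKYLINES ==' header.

== SKYLINES ==
[[47,18],[49,0]]
[[14,2],[17,0],[47,18],[49,0]]
[[14,8],[17,0],[47,18],[49,0]]
[[14,8],[17,3],[19,0],[47,18],[49,0]]
[[14,8],[17,15],[19,0],[47,18],[49,0]]
[[1,5],[14,8],[17,15],[19,0],[47,18],[49,0]]
[[1,5],[14,8],[17,15],[19,0],[21,20],[23,0],[47,18],[49,0]]
[[1,5],[14,15],[19,0],[21,20],[23,0],[47,18],[49,0]]
[[1,5],[14,15],[19,0],[21,20],[23,0],[35,19],[42,0],[47,18],[49,0]]
[[1,5],[14,15],[19,0],[21,20],[23,0],[30,9],[32,0],[35,19],[42,0],[47,18],[49,0]]
[[1,5],[14,15],[19,0],[21,20],[23,0],[30,9],[32,0],[34,19],[42,0],[47,18],[49,0]]
[[1,5],[14,15],[19,19],[21,20],[23,0],[30,9],[32,0],[34,19],[42,0],[47,18],[49,0]]
[[1,5],[14,15],[19,19],[21,20],[23,0],[30,9],[32,0],[34,19],[42,0],[47,18],[49,0]]
[[1,5],[14,15],[19,19],[21,20],[23,0],[30,9],[32,0],[34,19],[42,0],[47,18],[49,0]]
[[1,5],[14,15],[19,19],[21,20],[23,0],[30,9],[32,0],[34,19],[42,0],[47,18],[49,0]]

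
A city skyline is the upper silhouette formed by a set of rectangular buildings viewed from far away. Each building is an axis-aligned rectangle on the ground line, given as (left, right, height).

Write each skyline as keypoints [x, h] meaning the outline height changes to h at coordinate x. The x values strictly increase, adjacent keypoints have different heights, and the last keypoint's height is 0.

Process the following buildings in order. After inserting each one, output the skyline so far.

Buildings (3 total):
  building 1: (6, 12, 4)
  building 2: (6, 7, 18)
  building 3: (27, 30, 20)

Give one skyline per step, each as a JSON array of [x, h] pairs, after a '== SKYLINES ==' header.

== SKYLINES ==
[[6,4],[12,0]]
[[6,18],[7,4],[12,0]]
[[6,18],[7,4],[12,0],[27,20],[30,0]]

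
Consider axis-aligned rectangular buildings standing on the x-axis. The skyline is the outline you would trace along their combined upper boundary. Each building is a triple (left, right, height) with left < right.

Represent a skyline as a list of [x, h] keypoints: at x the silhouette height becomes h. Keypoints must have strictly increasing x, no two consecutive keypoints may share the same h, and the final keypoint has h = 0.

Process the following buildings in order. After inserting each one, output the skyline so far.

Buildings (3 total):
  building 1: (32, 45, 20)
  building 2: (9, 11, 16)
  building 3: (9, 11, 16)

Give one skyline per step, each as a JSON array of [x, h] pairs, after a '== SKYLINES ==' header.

== SKYLINES ==
[[32,20],[45,0]]
[[9,16],[11,0],[32,20],[45,0]]
[[9,16],[11,0],[32,20],[45,0]]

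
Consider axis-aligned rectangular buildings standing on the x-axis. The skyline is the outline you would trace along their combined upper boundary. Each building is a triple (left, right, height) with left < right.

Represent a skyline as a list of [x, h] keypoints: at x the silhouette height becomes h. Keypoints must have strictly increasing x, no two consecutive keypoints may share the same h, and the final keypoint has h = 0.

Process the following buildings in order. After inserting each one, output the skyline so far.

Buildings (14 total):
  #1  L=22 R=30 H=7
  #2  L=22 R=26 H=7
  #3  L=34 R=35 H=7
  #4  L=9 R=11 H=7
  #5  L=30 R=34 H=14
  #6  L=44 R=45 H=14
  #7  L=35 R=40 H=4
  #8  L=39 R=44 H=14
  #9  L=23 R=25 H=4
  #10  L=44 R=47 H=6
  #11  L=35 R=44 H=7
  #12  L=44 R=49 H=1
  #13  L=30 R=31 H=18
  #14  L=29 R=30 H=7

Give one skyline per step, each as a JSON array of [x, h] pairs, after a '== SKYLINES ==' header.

== SKYLINES ==
[[22,7],[30,0]]
[[22,7],[30,0]]
[[22,7],[30,0],[34,7],[35,0]]
[[9,7],[11,0],[22,7],[30,0],[34,7],[35,0]]
[[9,7],[11,0],[22,7],[30,14],[34,7],[35,0]]
[[9,7],[11,0],[22,7],[30,14],[34,7],[35,0],[44,14],[45,0]]
[[9,7],[11,0],[22,7],[30,14],[34,7],[35,4],[40,0],[44,14],[45,0]]
[[9,7],[11,0],[22,7],[30,14],[34,7],[35,4],[39,14],[45,0]]
[[9,7],[11,0],[22,7],[30,14],[34,7],[35,4],[39,14],[45,0]]
[[9,7],[11,0],[22,7],[30,14],[34,7],[35,4],[39,14],[45,6],[47,0]]
[[9,7],[11,0],[22,7],[30,14],[34,7],[39,14],[45,6],[47,0]]
[[9,7],[11,0],[22,7],[30,14],[34,7],[39,14],[45,6],[47,1],[49,0]]
[[9,7],[11,0],[22,7],[30,18],[31,14],[34,7],[39,14],[45,6],[47,1],[49,0]]
[[9,7],[11,0],[22,7],[30,18],[31,14],[34,7],[39,14],[45,6],[47,1],[49,0]]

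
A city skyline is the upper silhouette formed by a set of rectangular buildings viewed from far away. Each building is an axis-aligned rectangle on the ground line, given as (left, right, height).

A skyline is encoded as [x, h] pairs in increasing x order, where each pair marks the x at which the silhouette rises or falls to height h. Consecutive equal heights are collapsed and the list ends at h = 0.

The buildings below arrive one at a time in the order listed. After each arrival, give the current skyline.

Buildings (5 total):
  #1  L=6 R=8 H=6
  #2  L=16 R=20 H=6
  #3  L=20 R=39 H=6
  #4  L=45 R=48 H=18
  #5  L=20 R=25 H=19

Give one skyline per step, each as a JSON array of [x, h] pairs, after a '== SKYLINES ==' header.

== SKYLINES ==
[[6,6],[8,0]]
[[6,6],[8,0],[16,6],[20,0]]
[[6,6],[8,0],[16,6],[39,0]]
[[6,6],[8,0],[16,6],[39,0],[45,18],[48,0]]
[[6,6],[8,0],[16,6],[20,19],[25,6],[39,0],[45,18],[48,0]]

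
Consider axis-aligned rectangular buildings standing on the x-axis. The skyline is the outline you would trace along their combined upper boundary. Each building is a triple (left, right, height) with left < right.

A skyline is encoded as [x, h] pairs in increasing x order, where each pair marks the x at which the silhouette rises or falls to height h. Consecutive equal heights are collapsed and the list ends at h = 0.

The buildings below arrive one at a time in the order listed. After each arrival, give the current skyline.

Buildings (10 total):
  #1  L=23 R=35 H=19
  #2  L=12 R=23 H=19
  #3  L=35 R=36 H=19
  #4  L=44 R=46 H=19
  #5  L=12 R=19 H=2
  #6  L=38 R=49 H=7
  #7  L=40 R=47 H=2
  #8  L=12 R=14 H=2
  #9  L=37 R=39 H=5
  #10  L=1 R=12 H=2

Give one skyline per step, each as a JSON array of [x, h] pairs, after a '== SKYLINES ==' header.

== SKYLINES ==
[[23,19],[35,0]]
[[12,19],[35,0]]
[[12,19],[36,0]]
[[12,19],[36,0],[44,19],[46,0]]
[[12,19],[36,0],[44,19],[46,0]]
[[12,19],[36,0],[38,7],[44,19],[46,7],[49,0]]
[[12,19],[36,0],[38,7],[44,19],[46,7],[49,0]]
[[12,19],[36,0],[38,7],[44,19],[46,7],[49,0]]
[[12,19],[36,0],[37,5],[38,7],[44,19],[46,7],[49,0]]
[[1,2],[12,19],[36,0],[37,5],[38,7],[44,19],[46,7],[49,0]]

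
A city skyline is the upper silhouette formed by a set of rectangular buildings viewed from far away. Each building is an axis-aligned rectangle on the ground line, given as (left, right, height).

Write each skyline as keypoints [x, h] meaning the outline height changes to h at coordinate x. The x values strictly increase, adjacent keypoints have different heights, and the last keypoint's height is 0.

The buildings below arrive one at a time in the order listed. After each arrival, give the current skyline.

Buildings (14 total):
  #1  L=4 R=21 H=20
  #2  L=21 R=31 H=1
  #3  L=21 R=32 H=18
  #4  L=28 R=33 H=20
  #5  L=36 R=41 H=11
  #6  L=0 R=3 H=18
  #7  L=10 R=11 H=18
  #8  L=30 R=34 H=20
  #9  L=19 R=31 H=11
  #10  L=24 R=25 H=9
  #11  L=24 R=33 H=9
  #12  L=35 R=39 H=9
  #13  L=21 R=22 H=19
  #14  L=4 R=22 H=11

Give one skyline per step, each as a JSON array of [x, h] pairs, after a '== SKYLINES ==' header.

== SKYLINES ==
[[4,20],[21,0]]
[[4,20],[21,1],[31,0]]
[[4,20],[21,18],[32,0]]
[[4,20],[21,18],[28,20],[33,0]]
[[4,20],[21,18],[28,20],[33,0],[36,11],[41,0]]
[[0,18],[3,0],[4,20],[21,18],[28,20],[33,0],[36,11],[41,0]]
[[0,18],[3,0],[4,20],[21,18],[28,20],[33,0],[36,11],[41,0]]
[[0,18],[3,0],[4,20],[21,18],[28,20],[34,0],[36,11],[41,0]]
[[0,18],[3,0],[4,20],[21,18],[28,20],[34,0],[36,11],[41,0]]
[[0,18],[3,0],[4,20],[21,18],[28,20],[34,0],[36,11],[41,0]]
[[0,18],[3,0],[4,20],[21,18],[28,20],[34,0],[36,11],[41,0]]
[[0,18],[3,0],[4,20],[21,18],[28,20],[34,0],[35,9],[36,11],[41,0]]
[[0,18],[3,0],[4,20],[21,19],[22,18],[28,20],[34,0],[35,9],[36,11],[41,0]]
[[0,18],[3,0],[4,20],[21,19],[22,18],[28,20],[34,0],[35,9],[36,11],[41,0]]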